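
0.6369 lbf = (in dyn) 2.833e+05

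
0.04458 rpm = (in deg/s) 0.2675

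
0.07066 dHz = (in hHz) 7.066e-05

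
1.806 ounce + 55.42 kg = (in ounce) 1957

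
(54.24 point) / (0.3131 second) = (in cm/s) 6.111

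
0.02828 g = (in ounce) 0.0009975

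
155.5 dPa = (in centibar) 0.01555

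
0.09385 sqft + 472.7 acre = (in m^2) 1.913e+06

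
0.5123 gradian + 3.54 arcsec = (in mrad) 8.064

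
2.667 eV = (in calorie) 1.021e-19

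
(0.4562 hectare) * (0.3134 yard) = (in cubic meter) 1307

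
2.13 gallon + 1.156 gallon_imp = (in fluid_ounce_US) 450.3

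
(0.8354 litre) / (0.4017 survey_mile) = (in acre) 3.193e-10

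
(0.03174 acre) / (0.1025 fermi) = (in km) 1.253e+15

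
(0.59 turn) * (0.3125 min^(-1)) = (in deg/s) 1.106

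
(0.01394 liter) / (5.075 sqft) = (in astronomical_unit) 1.976e-16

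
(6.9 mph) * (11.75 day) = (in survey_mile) 1946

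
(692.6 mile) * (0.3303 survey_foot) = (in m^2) 1.122e+05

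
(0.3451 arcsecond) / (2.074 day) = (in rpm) 8.916e-11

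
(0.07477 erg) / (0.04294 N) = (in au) 1.164e-18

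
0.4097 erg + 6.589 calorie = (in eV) 1.721e+20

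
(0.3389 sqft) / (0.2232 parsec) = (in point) 1.296e-14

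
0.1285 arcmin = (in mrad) 0.03738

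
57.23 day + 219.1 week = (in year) 4.359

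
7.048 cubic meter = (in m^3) 7.048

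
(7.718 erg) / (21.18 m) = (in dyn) 0.003644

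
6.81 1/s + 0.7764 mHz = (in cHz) 681.1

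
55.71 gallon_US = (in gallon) 55.71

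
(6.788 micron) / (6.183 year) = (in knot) 6.767e-14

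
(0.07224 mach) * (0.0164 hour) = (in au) 9.708e-09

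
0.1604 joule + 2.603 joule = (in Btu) 0.002619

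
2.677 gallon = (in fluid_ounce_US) 342.7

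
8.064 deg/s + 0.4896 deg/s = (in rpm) 1.426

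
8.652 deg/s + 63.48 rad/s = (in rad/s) 63.63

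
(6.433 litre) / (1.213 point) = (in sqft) 161.8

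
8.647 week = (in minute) 8.716e+04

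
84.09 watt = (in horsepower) 0.1128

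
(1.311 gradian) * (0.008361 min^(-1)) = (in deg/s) 0.0001644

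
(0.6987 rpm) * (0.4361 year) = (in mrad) 1.006e+09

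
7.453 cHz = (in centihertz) 7.453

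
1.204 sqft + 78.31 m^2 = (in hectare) 0.007842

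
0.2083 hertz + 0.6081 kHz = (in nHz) 6.083e+11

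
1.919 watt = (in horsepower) 0.002573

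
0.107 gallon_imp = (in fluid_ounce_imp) 17.12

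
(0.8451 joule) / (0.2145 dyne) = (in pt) 1.117e+09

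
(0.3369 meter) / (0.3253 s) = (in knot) 2.013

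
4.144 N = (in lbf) 0.9316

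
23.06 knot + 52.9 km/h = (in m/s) 26.56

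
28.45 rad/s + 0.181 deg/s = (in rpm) 271.7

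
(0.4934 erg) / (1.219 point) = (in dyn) 11.47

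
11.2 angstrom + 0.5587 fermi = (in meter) 1.12e-09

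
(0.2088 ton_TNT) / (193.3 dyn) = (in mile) 2.808e+08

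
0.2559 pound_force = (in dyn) 1.138e+05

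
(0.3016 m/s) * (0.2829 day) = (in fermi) 7.372e+18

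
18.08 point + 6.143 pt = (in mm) 8.545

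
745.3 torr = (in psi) 14.41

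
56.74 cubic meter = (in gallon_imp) 1.248e+04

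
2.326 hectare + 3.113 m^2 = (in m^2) 2.326e+04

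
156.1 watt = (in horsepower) 0.2093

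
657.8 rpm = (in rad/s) 68.88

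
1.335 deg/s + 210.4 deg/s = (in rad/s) 3.695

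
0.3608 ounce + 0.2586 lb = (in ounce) 4.498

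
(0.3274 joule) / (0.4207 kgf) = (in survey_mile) 4.931e-05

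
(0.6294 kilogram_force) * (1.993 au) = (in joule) 1.84e+12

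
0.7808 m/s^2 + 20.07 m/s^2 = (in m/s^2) 20.85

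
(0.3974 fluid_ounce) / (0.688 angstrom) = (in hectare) 17.08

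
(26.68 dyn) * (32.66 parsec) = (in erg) 2.689e+21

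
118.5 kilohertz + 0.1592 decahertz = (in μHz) 1.185e+11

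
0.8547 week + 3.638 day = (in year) 0.02636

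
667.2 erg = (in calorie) 1.595e-05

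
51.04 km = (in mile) 31.71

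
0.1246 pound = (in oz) 1.994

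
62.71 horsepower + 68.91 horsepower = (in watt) 9.815e+04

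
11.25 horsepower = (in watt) 8389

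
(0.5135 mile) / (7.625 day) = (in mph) 0.002806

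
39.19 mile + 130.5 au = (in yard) 2.135e+13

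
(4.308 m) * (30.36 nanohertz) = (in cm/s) 1.308e-05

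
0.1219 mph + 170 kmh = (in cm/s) 4728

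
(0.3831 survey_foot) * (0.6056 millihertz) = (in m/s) 7.072e-05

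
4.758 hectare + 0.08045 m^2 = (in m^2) 4.758e+04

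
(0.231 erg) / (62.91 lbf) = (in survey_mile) 5.129e-14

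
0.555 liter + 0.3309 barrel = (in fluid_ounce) 1798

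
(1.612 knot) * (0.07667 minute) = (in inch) 150.2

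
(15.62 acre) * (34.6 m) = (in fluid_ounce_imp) 7.698e+10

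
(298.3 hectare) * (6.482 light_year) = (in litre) 1.829e+26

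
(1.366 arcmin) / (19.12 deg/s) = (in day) 1.378e-08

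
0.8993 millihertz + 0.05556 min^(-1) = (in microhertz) 1825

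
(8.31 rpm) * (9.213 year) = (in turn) 4.024e+07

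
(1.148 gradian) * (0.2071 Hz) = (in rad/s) 0.003735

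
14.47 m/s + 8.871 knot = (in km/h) 68.52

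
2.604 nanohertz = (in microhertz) 0.002604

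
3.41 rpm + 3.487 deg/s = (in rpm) 3.991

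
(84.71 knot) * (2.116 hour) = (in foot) 1.089e+06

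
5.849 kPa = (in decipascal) 5.849e+04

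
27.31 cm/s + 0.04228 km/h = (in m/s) 0.2848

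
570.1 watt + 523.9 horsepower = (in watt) 3.912e+05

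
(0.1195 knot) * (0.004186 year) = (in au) 5.425e-08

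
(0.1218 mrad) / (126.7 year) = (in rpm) 2.911e-13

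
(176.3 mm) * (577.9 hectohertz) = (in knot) 1.98e+04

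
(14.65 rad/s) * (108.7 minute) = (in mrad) 9.555e+07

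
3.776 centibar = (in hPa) 37.76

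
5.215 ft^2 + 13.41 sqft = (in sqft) 18.62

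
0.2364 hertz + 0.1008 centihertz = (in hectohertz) 0.002374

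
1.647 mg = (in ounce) 5.81e-05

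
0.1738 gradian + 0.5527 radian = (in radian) 0.5554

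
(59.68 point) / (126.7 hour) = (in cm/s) 4.616e-06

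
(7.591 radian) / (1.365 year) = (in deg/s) 1.01e-05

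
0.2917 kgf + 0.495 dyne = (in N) 2.861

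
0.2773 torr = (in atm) 0.0003649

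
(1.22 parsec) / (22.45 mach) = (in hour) 1.368e+09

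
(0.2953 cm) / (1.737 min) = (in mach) 8.321e-08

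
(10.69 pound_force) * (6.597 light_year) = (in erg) 2.968e+25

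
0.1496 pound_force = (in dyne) 6.655e+04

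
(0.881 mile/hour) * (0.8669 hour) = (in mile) 0.7637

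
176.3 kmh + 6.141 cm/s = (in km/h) 176.5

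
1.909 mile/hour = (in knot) 1.659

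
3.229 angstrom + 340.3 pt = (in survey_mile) 7.46e-05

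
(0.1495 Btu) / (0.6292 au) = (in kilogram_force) 1.709e-10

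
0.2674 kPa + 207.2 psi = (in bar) 14.29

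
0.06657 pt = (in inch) 0.0009246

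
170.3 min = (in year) 0.000324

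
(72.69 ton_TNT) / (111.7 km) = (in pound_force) 6.121e+05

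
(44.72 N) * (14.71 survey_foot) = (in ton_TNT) 4.792e-08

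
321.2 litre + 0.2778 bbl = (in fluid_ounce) 1.235e+04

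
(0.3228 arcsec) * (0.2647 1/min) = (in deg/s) 3.956e-07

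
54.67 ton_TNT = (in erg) 2.287e+18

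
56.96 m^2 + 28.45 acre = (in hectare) 11.52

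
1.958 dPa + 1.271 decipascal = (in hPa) 0.003229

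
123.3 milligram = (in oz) 0.004349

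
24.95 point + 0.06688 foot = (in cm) 2.919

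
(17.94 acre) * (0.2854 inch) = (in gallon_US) 1.39e+05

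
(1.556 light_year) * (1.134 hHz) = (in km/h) 6.01e+18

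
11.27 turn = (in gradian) 4508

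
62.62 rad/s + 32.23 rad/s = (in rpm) 905.8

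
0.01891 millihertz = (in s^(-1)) 1.891e-05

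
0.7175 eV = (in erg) 1.15e-12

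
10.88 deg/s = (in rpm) 1.813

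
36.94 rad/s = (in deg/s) 2117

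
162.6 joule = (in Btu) 0.1541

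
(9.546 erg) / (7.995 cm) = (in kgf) 1.218e-06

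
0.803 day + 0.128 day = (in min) 1341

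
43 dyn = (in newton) 0.00043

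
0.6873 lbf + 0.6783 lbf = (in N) 6.074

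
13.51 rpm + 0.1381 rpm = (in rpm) 13.65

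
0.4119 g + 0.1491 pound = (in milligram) 6.804e+04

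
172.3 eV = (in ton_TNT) 6.598e-27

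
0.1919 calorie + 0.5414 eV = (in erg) 8.029e+06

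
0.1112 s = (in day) 1.287e-06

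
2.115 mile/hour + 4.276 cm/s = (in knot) 1.921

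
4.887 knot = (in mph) 5.624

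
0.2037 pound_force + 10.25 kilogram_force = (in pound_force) 22.8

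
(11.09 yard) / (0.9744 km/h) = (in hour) 0.01041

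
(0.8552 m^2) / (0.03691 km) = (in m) 0.02317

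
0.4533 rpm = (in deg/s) 2.72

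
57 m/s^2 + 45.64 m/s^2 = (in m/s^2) 102.6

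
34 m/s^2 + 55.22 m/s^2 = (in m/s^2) 89.22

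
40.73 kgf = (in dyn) 3.994e+07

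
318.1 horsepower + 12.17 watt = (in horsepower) 318.1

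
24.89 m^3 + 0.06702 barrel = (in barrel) 156.6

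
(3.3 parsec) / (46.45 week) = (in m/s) 3.625e+09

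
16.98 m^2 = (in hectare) 0.001698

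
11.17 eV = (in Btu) 1.696e-21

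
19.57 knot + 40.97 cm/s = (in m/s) 10.48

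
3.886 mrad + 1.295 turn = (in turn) 1.296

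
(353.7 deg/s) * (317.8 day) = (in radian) 1.695e+08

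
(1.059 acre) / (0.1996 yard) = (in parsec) 7.61e-13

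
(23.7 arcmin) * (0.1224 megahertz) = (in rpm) 8058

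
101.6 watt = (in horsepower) 0.1362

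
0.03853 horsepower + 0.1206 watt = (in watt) 28.85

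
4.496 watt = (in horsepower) 0.006029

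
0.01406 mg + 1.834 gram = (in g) 1.834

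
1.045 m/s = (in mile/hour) 2.338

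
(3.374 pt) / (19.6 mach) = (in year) 5.655e-15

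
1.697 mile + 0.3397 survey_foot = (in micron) 2.731e+09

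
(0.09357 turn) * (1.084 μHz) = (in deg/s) 3.651e-05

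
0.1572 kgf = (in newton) 1.542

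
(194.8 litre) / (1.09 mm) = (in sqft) 1924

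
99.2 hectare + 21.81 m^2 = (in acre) 245.1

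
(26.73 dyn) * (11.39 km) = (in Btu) 0.002886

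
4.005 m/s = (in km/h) 14.42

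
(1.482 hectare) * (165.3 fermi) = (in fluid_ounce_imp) 8.622e-05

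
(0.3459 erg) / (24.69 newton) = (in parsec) 4.54e-26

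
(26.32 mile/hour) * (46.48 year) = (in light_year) 1.823e-06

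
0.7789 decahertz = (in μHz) 7.789e+06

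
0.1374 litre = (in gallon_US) 0.0363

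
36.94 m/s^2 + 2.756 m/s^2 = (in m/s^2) 39.7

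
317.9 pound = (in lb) 317.9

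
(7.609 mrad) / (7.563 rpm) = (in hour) 2.669e-06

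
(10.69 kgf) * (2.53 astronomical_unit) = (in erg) 3.968e+20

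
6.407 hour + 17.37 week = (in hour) 2925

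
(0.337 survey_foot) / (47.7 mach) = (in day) 7.32e-11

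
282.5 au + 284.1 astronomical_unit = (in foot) 2.781e+14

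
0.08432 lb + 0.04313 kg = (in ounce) 2.87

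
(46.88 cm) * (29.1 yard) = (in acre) 0.003082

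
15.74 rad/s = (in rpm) 150.3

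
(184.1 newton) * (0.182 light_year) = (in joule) 3.17e+17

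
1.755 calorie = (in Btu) 0.00696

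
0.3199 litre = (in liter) 0.3199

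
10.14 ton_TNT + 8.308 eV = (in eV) 2.648e+29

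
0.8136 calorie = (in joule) 3.404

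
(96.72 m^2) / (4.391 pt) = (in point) 1.77e+08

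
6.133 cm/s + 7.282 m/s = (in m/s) 7.343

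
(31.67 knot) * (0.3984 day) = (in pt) 1.59e+09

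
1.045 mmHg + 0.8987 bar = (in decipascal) 9.001e+05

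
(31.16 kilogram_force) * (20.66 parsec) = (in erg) 1.948e+27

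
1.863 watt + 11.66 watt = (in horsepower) 0.01813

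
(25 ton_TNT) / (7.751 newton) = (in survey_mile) 8.385e+06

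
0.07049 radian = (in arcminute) 242.3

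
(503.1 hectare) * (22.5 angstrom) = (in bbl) 0.0712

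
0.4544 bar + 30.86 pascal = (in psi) 6.595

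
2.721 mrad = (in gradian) 0.1732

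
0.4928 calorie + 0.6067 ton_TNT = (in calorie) 6.067e+08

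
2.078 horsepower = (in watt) 1550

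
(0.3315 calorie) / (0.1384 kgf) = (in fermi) 1.022e+15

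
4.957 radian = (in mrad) 4957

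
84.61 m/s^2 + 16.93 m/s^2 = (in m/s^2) 101.5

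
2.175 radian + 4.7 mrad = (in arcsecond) 4.496e+05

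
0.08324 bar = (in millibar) 83.24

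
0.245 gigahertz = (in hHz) 2.45e+06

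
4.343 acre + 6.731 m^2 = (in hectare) 1.758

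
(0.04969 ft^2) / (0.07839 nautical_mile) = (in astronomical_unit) 2.126e-16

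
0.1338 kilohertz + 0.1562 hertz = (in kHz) 0.134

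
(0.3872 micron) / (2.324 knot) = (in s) 3.239e-07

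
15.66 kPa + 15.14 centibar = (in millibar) 308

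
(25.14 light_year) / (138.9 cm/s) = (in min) 2.854e+15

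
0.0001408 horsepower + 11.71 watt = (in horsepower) 0.01584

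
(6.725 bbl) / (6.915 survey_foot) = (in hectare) 5.073e-05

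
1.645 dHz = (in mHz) 164.5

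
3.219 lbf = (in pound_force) 3.219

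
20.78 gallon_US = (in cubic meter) 0.07866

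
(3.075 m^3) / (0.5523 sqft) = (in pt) 1.699e+05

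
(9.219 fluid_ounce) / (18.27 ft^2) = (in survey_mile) 9.981e-08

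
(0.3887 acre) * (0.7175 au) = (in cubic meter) 1.688e+14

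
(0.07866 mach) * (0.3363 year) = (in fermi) 2.841e+23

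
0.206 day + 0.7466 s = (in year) 0.0005644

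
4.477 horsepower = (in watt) 3338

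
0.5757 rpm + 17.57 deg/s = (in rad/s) 0.3669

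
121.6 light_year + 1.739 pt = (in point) 3.261e+21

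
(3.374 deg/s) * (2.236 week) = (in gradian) 5.07e+06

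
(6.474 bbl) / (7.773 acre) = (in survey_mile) 2.033e-08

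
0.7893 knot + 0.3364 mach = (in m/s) 115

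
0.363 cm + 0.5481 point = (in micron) 3823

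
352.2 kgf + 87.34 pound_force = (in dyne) 3.842e+08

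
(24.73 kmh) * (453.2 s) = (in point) 8.825e+06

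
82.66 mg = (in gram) 0.08266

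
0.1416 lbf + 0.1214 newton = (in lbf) 0.1689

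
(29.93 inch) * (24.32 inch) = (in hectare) 4.696e-05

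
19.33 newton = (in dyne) 1.933e+06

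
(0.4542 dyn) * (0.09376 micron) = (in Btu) 4.036e-16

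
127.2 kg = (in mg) 1.272e+08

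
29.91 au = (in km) 4.474e+09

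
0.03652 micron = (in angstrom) 365.2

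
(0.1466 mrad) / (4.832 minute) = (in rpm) 4.829e-06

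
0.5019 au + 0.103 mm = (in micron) 7.508e+16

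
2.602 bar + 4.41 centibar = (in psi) 38.38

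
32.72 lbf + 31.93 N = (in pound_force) 39.9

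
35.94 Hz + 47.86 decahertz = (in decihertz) 5145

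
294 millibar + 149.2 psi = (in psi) 153.5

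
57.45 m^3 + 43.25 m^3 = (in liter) 1.007e+05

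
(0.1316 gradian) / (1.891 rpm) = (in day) 1.208e-07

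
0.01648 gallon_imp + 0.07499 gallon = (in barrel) 0.002257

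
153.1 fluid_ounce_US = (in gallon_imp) 0.996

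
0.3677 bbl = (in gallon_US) 15.44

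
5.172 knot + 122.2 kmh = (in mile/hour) 81.88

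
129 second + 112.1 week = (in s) 6.78e+07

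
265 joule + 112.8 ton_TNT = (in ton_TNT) 112.8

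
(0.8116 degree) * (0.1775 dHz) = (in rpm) 0.002401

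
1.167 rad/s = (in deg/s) 66.86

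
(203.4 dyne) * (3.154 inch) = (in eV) 1.017e+15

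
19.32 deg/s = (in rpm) 3.22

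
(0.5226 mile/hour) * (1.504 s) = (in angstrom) 3.514e+09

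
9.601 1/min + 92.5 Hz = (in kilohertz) 0.09266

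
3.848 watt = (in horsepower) 0.00516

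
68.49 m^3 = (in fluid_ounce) 2.316e+06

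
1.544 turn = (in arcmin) 3.335e+04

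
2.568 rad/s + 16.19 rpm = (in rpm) 40.71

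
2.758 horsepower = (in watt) 2057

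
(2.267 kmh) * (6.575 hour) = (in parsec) 4.831e-13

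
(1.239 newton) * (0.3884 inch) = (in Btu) 1.159e-05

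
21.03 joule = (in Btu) 0.01993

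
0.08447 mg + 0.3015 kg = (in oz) 10.64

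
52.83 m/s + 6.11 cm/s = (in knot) 102.8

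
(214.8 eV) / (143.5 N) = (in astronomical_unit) 1.603e-30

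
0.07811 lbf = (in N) 0.3475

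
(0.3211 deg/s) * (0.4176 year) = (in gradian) 4.699e+06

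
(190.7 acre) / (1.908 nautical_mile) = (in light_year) 2.308e-14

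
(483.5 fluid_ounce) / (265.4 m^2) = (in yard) 5.892e-05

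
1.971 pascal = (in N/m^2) 1.971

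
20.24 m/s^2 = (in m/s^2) 20.24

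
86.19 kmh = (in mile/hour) 53.56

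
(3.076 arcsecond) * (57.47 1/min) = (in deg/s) 0.0008184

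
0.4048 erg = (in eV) 2.527e+11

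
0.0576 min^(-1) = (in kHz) 9.6e-07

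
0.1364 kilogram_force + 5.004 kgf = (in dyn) 5.041e+06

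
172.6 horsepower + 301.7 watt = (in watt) 1.29e+05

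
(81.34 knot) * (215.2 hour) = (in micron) 3.242e+13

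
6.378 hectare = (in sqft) 6.865e+05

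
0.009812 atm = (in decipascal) 9942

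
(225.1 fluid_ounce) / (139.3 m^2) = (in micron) 47.79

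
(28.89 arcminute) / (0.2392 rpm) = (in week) 5.547e-07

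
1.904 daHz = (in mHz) 1.904e+04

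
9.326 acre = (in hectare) 3.774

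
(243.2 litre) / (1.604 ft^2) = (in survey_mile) 0.001014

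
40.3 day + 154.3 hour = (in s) 4.037e+06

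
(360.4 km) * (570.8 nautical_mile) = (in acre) 9.414e+07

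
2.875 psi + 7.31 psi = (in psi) 10.19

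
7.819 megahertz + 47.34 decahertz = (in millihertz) 7.819e+09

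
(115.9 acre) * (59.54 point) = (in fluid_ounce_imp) 3.467e+08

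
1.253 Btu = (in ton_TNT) 3.16e-07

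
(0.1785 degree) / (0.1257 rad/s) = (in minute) 0.0004131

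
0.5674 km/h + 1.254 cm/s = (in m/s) 0.1702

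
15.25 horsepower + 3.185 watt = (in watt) 1.138e+04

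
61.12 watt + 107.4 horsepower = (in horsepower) 107.5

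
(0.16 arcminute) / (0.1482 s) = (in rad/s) 0.000314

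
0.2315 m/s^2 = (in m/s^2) 0.2315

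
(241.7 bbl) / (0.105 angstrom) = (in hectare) 3.66e+08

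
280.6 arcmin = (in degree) 4.677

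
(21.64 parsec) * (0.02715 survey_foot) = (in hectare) 5.526e+11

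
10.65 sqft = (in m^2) 0.9894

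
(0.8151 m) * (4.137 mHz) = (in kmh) 0.01214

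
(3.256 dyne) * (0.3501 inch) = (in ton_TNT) 6.92e-17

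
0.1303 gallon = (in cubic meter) 0.0004932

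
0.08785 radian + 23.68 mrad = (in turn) 0.01775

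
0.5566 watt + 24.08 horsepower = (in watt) 1.796e+04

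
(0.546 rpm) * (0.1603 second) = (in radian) 0.009165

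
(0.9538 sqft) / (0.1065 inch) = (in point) 9.285e+04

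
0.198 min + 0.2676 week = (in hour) 44.96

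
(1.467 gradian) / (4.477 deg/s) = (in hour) 8.192e-05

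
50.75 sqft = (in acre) 0.001165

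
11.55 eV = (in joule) 1.851e-18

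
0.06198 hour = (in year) 7.075e-06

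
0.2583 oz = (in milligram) 7323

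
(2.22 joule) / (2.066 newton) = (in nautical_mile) 0.0005802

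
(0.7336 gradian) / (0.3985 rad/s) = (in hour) 8.032e-06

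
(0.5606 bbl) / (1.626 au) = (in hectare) 3.664e-17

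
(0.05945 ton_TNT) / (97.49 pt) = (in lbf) 1.626e+09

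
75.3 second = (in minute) 1.255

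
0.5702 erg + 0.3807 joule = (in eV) 2.376e+18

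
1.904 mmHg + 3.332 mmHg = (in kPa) 0.6981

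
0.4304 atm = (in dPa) 4.361e+05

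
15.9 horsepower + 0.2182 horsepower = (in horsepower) 16.12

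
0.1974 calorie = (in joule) 0.8259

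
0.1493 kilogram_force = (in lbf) 0.3292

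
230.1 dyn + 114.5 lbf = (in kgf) 51.94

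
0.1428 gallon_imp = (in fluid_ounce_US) 21.95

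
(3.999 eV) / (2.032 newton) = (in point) 8.938e-16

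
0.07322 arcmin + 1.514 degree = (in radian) 0.02645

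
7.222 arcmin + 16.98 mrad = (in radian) 0.01908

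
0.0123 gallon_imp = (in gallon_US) 0.01477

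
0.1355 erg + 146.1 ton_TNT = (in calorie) 1.461e+11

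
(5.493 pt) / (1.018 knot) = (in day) 4.283e-08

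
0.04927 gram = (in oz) 0.001738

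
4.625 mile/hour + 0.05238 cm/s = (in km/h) 7.445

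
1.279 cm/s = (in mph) 0.02861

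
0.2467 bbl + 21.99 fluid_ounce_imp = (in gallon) 10.53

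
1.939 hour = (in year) 0.0002213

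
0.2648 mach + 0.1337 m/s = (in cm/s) 9030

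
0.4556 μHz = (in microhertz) 0.4556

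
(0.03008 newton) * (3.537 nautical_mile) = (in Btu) 0.1868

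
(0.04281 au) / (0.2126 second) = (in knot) 5.856e+10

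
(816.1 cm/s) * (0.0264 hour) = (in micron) 7.756e+08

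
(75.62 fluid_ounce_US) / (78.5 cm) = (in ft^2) 0.03066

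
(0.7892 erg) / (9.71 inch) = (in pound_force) 7.194e-08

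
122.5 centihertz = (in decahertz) 0.1225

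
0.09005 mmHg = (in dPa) 120.1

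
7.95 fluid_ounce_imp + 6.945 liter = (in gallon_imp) 1.577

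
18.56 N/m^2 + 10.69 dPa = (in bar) 0.0001963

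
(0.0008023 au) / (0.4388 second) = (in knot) 5.317e+08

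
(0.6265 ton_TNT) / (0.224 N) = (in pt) 3.317e+13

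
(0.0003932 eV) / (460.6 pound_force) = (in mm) 3.075e-23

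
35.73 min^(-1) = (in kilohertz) 0.0005955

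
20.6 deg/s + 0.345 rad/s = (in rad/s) 0.7045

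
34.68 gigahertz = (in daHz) 3.468e+09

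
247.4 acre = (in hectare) 100.1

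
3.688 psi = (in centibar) 25.43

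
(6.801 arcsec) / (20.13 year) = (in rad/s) 5.194e-14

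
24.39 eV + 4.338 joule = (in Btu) 0.004112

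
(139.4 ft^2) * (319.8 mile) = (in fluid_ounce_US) 2.254e+11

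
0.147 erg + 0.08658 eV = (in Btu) 1.393e-11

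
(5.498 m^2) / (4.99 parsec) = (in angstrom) 3.571e-07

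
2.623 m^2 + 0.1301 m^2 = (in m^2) 2.753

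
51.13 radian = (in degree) 2930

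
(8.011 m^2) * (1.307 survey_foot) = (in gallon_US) 843.1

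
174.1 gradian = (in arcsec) 5.641e+05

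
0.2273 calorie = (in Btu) 0.0009014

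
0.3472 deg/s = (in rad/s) 0.00606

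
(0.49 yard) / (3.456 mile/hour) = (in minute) 0.004833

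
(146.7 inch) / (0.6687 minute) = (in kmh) 0.3343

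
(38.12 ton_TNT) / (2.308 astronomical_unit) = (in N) 0.4619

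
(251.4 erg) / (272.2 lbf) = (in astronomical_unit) 1.388e-19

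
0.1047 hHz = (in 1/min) 628.2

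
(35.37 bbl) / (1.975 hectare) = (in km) 2.847e-07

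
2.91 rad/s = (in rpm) 27.79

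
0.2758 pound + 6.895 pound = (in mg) 3.253e+06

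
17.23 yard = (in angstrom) 1.576e+11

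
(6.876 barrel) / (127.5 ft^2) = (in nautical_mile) 4.983e-05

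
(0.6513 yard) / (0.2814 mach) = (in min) 0.0001036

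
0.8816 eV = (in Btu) 1.339e-22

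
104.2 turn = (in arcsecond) 1.35e+08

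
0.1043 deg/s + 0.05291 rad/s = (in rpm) 0.5226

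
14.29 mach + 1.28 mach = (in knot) 1.031e+04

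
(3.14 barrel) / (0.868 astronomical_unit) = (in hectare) 3.845e-16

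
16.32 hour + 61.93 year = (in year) 61.93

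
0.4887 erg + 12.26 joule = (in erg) 1.226e+08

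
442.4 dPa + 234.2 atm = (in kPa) 2.373e+04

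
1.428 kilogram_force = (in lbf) 3.148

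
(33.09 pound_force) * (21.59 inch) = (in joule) 80.72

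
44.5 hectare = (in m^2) 4.45e+05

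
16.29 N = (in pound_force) 3.662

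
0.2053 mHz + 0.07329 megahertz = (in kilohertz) 73.29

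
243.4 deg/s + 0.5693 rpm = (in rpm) 41.14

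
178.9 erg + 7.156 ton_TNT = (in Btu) 2.838e+07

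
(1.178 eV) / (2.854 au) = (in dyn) 4.421e-26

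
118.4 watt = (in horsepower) 0.1588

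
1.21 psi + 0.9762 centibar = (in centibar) 9.319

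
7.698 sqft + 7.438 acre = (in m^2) 3.01e+04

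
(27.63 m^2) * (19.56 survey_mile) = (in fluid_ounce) 2.941e+10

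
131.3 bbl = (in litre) 2.088e+04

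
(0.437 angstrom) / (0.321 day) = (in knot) 3.063e-15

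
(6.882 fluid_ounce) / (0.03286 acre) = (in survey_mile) 9.51e-10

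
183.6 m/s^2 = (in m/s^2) 183.6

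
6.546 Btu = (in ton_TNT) 1.651e-06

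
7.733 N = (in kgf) 0.7885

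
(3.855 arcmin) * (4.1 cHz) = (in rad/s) 4.598e-05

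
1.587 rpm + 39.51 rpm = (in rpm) 41.1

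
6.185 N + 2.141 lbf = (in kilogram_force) 1.602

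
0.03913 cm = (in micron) 391.3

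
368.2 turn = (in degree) 1.326e+05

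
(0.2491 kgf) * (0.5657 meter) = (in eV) 8.625e+18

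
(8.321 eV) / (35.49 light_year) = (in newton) 3.971e-36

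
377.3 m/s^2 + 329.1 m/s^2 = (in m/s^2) 706.4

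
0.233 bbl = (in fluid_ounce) 1253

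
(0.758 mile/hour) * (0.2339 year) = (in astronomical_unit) 1.671e-05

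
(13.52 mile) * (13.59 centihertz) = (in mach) 8.684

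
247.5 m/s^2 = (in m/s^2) 247.5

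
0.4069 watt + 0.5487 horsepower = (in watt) 409.6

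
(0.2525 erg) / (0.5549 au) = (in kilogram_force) 3.102e-20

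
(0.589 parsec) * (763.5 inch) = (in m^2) 3.525e+17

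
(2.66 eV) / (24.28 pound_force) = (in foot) 1.295e-20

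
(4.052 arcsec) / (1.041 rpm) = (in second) 0.0001802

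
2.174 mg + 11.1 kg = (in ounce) 391.5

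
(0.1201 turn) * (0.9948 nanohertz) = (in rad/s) 7.507e-10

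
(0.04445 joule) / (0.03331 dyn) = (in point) 3.783e+08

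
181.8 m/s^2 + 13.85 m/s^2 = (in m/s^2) 195.7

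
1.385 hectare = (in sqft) 1.491e+05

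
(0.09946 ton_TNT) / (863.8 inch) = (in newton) 1.897e+07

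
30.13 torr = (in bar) 0.04017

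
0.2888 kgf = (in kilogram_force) 0.2888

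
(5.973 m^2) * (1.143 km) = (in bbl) 4.294e+04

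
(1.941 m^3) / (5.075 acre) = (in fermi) 9.451e+10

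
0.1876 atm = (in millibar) 190.1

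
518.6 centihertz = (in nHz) 5.186e+09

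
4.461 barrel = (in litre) 709.2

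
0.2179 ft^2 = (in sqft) 0.2179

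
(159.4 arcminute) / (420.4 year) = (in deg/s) 2.004e-10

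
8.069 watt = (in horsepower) 0.01082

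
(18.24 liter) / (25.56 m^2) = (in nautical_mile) 3.853e-07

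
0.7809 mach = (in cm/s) 2.659e+04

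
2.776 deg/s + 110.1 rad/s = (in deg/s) 6311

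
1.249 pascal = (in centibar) 0.001249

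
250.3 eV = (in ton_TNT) 9.585e-27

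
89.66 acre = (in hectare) 36.28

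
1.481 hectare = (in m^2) 1.481e+04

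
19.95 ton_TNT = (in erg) 8.347e+17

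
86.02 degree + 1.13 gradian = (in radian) 1.519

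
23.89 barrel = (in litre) 3798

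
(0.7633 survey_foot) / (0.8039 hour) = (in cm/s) 0.008039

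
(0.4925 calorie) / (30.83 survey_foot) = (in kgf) 0.02236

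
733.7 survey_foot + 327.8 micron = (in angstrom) 2.236e+12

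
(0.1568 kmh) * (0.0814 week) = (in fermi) 2.144e+18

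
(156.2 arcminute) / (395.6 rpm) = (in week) 1.813e-09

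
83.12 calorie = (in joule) 347.8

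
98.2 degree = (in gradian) 109.1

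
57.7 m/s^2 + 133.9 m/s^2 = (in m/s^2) 191.6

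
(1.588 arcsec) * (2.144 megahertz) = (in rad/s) 16.51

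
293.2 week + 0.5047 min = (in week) 293.2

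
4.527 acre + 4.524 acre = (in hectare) 3.663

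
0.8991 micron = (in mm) 0.0008991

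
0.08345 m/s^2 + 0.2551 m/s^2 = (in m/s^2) 0.3386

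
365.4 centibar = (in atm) 3.606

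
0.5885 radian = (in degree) 33.72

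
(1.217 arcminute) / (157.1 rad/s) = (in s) 2.253e-06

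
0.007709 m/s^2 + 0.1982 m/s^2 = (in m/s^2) 0.2059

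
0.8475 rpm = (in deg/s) 5.085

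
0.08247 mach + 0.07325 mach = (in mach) 0.1557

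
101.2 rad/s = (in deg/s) 5798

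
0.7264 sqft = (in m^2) 0.06748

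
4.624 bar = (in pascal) 4.624e+05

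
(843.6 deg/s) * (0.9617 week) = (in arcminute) 2.944e+10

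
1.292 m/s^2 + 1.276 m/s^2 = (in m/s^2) 2.568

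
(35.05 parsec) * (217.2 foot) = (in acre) 1.769e+16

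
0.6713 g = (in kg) 0.0006713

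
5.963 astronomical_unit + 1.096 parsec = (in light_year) 3.575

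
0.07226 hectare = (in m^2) 722.6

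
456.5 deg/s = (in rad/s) 7.967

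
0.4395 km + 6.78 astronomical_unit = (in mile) 6.302e+08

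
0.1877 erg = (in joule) 1.877e-08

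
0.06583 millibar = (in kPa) 0.006583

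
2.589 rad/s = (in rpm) 24.72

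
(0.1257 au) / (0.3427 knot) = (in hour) 2.963e+07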